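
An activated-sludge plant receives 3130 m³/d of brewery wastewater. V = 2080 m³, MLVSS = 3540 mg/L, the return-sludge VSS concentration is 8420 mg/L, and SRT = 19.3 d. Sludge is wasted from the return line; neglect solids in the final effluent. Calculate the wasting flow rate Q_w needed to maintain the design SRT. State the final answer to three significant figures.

Wasting from the return line (neglecting effluent solids): Q_w = V·X / (θ_c·X_r) = 2080 × 3540 / (19.3 × 8420) = 45.31 m³/d.

Q_w ≈ 45.3 m³/d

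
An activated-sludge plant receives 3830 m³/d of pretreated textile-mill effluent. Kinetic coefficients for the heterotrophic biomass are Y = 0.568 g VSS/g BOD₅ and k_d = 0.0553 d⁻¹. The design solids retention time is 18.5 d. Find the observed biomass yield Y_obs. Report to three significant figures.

Y_obs ≈ 0.281 g VSS/g BOD₅

Observed yield with endogenous decay: Y_obs = Y / (1 + k_d·θ_c) = 0.568 / (1 + 0.0553 × 18.5) = 0.568 / 2.023 = 0.2808 g VSS/g BOD₅.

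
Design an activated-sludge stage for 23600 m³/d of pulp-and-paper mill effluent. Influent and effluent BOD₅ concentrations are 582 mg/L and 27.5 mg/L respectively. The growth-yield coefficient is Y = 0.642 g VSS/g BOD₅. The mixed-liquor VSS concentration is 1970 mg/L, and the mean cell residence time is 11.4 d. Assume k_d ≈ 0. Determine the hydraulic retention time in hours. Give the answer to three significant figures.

τ ≈ 49.4 h

Biomass mass balance (decay neglected): V·X = Y·Q·(S₀ − S)·θ_c, so V = 0.642 × 23600 × (582 − 27.5) × 11.4 / 1970 = 48617 m³.
τ = V/Q = 48617/23600 = 2.060 d, or 49.44 h.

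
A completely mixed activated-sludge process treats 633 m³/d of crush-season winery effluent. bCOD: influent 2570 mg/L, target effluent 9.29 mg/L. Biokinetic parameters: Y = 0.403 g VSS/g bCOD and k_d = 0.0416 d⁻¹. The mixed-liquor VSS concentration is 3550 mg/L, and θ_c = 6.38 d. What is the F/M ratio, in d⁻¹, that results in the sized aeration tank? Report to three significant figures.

F/M ≈ 0.494 d⁻¹

From the SRT design equation V = Y Q (S₀−S) θ_c / [X (1 + k_d θ_c)] = 0.403 × 633 × (2570 − 9.29) × 6.38 / [3550 × (1 + 0.0416 × 6.38)] = 4.17×10^6 / 4492 = 927.7 m³.
F/M = applied load / biomass = Q·S₀/(V·X) = 633 × 2570 / (927.7 × 3550) = 0.4939 d⁻¹.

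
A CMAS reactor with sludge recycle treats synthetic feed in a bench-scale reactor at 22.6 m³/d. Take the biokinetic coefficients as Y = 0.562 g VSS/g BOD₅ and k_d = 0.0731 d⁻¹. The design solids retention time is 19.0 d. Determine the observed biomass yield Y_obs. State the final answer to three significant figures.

Y_obs ≈ 0.235 g VSS/g BOD₅

Observed yield with endogenous decay: Y_obs = Y / (1 + k_d·θ_c) = 0.562 / (1 + 0.0731 × 19.0) = 0.562 / 2.389 = 0.2353 g VSS/g BOD₅.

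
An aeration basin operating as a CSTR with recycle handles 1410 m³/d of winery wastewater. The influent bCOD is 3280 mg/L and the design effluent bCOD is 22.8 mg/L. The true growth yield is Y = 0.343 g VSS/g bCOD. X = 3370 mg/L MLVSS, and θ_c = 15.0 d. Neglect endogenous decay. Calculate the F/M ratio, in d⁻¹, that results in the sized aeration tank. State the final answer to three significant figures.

F/M ≈ 0.196 d⁻¹

With k_d = 0 the design equation reduces to V = Y Q (S₀−S) θ_c / X = 0.343 × 1410 × (3280 − 22.8) × 15.0 / 3370 = 7012 m³.
F/M = applied load / biomass = Q·S₀/(V·X) = 1410 × 3280 / (7012 × 3370) = 0.1957 d⁻¹.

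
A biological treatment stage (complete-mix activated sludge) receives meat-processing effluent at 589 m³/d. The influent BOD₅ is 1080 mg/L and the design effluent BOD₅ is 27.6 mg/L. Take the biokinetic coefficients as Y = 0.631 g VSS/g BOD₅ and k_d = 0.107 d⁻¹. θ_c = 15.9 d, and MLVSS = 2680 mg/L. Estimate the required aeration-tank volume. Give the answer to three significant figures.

Rearranging the biomass balance for a CMAS with decay, V = Y·Q·ΔS·θ_c / [X·(1+k_d θ_c)] = 0.631 × 589 × (1080 − 27.6) × 15.9 / [2680 × (1 + 0.107 × 15.9)] = 6.22×10^6 / 7239 = 859.0 m³.

V ≈ 859 m³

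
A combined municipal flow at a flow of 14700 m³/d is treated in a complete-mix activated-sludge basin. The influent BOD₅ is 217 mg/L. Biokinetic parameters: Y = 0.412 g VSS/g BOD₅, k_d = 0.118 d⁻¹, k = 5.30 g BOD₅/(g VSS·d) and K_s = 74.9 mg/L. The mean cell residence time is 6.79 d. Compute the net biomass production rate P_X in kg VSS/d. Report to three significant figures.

P_X ≈ 695 kg VSS/d

For a completely mixed reactor with recycle the Lawrence–McCarty relation gives S = K_s·(1 + k_d·θ_c) / [θ_c·(Y·k − k_d) − 1] = 74.9 × (1 + 0.118 × 6.79) / [6.79 × (0.412 × 5.30 − 0.118) − 1] = 134.9 / 13.03 = 10.36 mg/L.
Correct the yield for decay: Y_obs = Y/(1 + k_d θ_c) = 0.412 / (1 + 0.118 × 6.79) = 0.412 / 1.801 = 0.2287.
Substrate removed = Q·(S₀ − S) = 14700 m³/d × (217 − 10.4) g/m³ = 3.04×10^6 g/d = 3037 kg/d.
So the net sludge growth is P_X = 0.2287 × 3037 = 694.7 kg VSS/d.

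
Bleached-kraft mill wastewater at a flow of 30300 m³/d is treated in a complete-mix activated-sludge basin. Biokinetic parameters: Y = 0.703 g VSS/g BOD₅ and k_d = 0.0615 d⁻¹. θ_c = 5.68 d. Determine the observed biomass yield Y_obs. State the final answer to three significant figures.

Correct the yield for decay: Y_obs = Y/(1 + k_d θ_c) = 0.703 / (1 + 0.0615 × 5.68) = 0.703 / 1.349 = 0.5210.

Y_obs ≈ 0.521 g VSS/g BOD₅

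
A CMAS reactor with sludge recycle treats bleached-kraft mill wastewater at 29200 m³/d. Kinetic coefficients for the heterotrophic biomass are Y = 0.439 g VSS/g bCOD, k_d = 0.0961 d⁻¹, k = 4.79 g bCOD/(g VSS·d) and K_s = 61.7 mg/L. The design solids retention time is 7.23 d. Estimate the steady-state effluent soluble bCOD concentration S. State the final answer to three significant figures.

From the Monod/SRT balance for a CMAS, S = K_s·(1+k_d θ_c)/[θ_c·(Y k − k_d) − 1] = 61.7 × (1 + 0.0961 × 7.23) / [7.23 × (0.439 × 4.79 − 0.0961) − 1] = 104.6 / 13.51 = 7.741 mg/L.

S ≈ 7.74 mg/L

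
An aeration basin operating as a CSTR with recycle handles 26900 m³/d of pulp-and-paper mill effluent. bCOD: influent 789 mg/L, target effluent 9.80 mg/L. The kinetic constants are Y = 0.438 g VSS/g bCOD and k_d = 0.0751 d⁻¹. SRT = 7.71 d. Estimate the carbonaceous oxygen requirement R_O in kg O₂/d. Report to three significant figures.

Y_obs = Y / (1 + k_d θ_c) = 0.438 / (1 + 0.0751 × 7.71) = 0.438 / 1.579 = 0.2774.
ΔS = 789 − 9.80 = 779.2 mg/L, so the substrate removal rate is 26900 × 779.2/1000 = 20960 kg bCOD/d.
P_X = Y_obs·Q·(S₀ − S) = 0.2774 × 20960 = 5814 kg VSS/d.
Carbonaceous O₂ demand = substrate oxidised − cell-mass equivalent = 20960 − 1.42 × 5814 = 12704 kg O₂/d.

R_O ≈ 12700 kg O₂/d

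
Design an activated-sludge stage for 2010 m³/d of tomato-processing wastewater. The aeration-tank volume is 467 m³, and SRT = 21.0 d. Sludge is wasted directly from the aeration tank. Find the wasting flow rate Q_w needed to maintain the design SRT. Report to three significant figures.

For wasting at MLVSS concentration, Q_w = V/θ_c = 467.0/21.0 = 22.24 m³/d.

Q_w ≈ 22.2 m³/d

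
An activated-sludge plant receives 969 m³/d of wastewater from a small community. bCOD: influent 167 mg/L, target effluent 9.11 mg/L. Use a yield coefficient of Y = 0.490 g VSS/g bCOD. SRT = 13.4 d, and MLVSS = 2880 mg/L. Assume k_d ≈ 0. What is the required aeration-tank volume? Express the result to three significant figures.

V·X = Y·Q·ΔS·θ_c gives V = 0.490 × 969 × (167 − 9.11) × 13.4 / 2880 = 348.8 m³.

V ≈ 349 m³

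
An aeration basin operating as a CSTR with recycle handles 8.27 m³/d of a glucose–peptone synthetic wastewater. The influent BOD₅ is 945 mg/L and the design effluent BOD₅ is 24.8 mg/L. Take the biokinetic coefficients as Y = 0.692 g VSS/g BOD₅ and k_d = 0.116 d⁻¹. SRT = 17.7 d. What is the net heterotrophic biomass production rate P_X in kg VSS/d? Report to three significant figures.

The observed yield is Y_obs = Y/(1 + k_d·θ_c) = 0.692 / (1 + 0.116 × 17.7) = 0.692 / 3.053 = 0.2266 g VSS per g BOD₅ removed.
Mass of BOD₅ removed per day: Q(S₀ − S) = 8.27 × 920.2 g/m³ = 7.610 kg/d.
Net biomass production P_X = Y_obs × Q·(S₀ − S) = 0.2266 × 7.610 = 1.725 kg VSS/d.

P_X ≈ 1.72 kg VSS/d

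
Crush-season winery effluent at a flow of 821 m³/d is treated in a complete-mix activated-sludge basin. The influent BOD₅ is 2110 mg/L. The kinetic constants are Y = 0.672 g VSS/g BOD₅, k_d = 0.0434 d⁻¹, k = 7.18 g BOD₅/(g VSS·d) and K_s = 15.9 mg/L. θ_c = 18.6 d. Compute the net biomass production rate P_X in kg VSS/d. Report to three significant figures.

From the Monod/SRT balance for a CMAS, S = K_s·(1+k_d θ_c)/[θ_c·(Y k − k_d) − 1] = 15.9 × (1 + 0.0434 × 18.6) / [18.6 × (0.672 × 7.18 − 0.0434) − 1] = 28.74 / 87.94 = 0.3268 mg/L.
Correct the yield for decay: Y_obs = Y/(1 + k_d θ_c) = 0.672 / (1 + 0.0434 × 18.6) = 0.672 / 1.807 = 0.3718.
ΔS = 2110 − 0.327 = 2110 mg/L, so the substrate removal rate is 821 × 2110/1000 = 1732 kg BOD₅/d.
Net biomass production P_X = Y_obs × Q·(S₀ − S) = 0.3718 × 1732 = 644.0 kg VSS/d.

P_X ≈ 644 kg VSS/d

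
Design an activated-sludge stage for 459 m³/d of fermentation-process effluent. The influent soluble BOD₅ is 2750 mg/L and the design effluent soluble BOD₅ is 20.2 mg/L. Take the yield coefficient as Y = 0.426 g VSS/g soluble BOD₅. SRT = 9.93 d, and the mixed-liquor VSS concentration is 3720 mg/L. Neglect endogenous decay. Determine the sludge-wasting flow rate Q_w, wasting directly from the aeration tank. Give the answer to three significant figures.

Biomass mass balance (decay neglected): V·X = Y·Q·(S₀ − S)·θ_c, so V = 0.426 × 459 × (2750 − 20.2) × 9.93 / 3720 = 1425 m³.
For wasting at MLVSS concentration, Q_w = V/θ_c = 1425/9.93 = 143.5 m³/d.

Q_w ≈ 143 m³/d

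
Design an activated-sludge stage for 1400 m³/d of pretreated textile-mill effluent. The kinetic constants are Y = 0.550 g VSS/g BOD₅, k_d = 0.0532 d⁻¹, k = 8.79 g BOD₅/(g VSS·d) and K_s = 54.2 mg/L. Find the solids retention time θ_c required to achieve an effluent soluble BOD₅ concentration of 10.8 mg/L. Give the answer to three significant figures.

θ_c ≈ 1.33 d

Specific growth rate at S = 10.8 mg/L: μ = YkS/(K_s+S) = 0.550·8.79·10.8/(54.2+10.8) = 0.8033 d⁻¹.
θ_c = 1/(μ − k_d) = 1/(0.8033 − 0.0532) = 1/0.7501 = 1.333 d.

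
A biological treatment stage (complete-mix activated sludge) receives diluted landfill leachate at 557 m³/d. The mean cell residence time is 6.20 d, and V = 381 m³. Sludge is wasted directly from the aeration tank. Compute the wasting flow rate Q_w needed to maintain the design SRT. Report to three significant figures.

With mixed-liquor wasting, θ_c = V/Q_w, so Q_w = V/θ_c = 381.0/6.20 = 61.45 m³/d.

Q_w ≈ 61.5 m³/d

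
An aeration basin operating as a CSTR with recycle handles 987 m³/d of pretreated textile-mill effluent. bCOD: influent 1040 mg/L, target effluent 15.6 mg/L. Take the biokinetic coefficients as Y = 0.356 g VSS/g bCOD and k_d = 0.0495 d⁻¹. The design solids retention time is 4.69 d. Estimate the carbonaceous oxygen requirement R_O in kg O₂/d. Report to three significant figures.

Correct the yield for decay: Y_obs = Y/(1 + k_d θ_c) = 0.356 / (1 + 0.0495 × 4.69) = 0.356 / 1.232 = 0.2889.
ΔS = 1040 − 15.6 = 1024 mg/L, so the substrate removal rate is 987 × 1024/1000 = 1011 kg bCOD/d.
P_X = Y_obs·Q·(S₀ − S) = 0.2889 × 1011 = 292.1 kg VSS/d.
R_O = Q·(S₀ − S) − 1.42·P_X = 1011 − 1.42 × 292.1 = 596.3 kg O₂/d.

R_O ≈ 596 kg O₂/d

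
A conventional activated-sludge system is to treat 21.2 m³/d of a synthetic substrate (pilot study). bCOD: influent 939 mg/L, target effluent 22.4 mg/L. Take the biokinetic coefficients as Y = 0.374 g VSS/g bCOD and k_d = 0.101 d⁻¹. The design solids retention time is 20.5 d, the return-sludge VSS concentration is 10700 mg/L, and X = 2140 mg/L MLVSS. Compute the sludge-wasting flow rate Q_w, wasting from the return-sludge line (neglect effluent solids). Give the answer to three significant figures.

Q_w ≈ 0.221 m³/d

Rearranging the biomass balance for a CMAS with decay, V = Y·Q·ΔS·θ_c / [X·(1+k_d θ_c)] = 0.374 × 21.2 × (939 − 22.4) × 20.5 / [2140 × (1 + 0.101 × 20.5)] = 1.49×10^5 / 6571 = 22.67 m³.
Wasting from the return line (neglecting effluent solids): Q_w = V·X / (θ_c·X_r) = 22.67 × 2140 / (20.5 × 10700) = 0.2212 m³/d.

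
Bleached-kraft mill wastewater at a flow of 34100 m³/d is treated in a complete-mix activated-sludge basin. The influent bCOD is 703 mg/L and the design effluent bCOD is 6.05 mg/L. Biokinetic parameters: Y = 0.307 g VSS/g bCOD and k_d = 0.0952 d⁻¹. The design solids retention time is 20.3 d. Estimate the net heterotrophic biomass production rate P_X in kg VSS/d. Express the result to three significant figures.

Y_obs = Y / (1 + k_d θ_c) = 0.307 / (1 + 0.0952 × 20.3) = 0.307 / 2.933 = 0.1047.
Substrate removed = Q·(S₀ − S) = 34100 m³/d × (703 − 6.05) g/m³ = 2.38×10^7 g/d = 23766 kg/d.
Net biomass production P_X = Y_obs × Q·(S₀ − S) = 0.1047 × 23766 = 2488 kg VSS/d.

P_X ≈ 2490 kg VSS/d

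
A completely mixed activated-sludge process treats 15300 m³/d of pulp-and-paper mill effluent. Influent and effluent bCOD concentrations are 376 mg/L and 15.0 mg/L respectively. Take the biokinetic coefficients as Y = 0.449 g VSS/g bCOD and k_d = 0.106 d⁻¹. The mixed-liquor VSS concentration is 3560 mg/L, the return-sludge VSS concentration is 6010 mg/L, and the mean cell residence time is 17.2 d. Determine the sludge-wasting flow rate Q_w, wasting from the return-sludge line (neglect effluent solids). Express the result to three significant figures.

Q_w ≈ 146 m³/d

From the SRT design equation V = Y Q (S₀−S) θ_c / [X (1 + k_d θ_c)] = 0.449 × 15300 × (376 − 15.0) × 17.2 / [3560 × (1 + 0.106 × 17.2)] = 4.27×10^7 / 10051 = 4244 m³.
Wasting from the return line (neglecting effluent solids): Q_w = V·X / (θ_c·X_r) = 4244 × 3560 / (17.2 × 6010) = 146.2 m³/d.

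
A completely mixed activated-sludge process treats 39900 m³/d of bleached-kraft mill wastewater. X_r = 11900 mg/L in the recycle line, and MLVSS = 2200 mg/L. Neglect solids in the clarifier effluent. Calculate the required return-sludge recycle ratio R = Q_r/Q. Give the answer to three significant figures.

Solids balance on the clarifier gives (1+R)X = R·X_r, so R = X/(X_r − X) = 2200 / (11900 − 2200) = 0.2268.

R ≈ 0.227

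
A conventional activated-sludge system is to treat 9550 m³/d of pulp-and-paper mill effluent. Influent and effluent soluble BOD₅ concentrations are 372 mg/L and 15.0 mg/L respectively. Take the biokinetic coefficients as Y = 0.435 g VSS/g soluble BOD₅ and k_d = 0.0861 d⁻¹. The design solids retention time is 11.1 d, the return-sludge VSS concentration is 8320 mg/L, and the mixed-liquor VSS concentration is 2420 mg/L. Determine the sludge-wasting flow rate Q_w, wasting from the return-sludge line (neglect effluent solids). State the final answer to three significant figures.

Q_w ≈ 91.1 m³/d

Steady-state biomass mass balance: V·X·(1 + k_d·θ_c) = Y·Q·(S₀ − S)·θ_c, so V = 0.435 × 9550 × (372 − 15.0) × 11.1 / [2420 × (1 + 0.0861 × 11.1)] = 1.65×10^7 / 4733 = 3478 m³.
Q_w = (V·X)/(θ_c X_r) = 3478 × 2420 / (11.1 × 8320) = 91.15 m³/d.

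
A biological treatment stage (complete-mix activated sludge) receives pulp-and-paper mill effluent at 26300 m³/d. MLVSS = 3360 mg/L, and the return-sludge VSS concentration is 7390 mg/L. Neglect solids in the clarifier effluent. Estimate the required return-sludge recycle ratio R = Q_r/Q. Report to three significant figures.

R ≈ 0.834

Solids balance on the clarifier gives (1+R)X = R·X_r, so R = X/(X_r − X) = 3360 / (7390 − 3360) = 0.8337.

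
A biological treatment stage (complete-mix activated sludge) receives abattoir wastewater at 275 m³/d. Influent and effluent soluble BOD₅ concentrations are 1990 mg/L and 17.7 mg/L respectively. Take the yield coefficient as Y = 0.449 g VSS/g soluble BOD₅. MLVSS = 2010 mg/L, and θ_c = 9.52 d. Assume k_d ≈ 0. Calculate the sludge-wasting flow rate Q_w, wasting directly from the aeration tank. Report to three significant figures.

Q_w ≈ 121 m³/d

V·X = Y·Q·ΔS·θ_c gives V = 0.449 × 275 × (1990 − 17.7) × 9.52 / 2010 = 1153 m³.
With mixed-liquor wasting, θ_c = V/Q_w, so Q_w = V/θ_c = 1153/9.52 = 121.2 m³/d.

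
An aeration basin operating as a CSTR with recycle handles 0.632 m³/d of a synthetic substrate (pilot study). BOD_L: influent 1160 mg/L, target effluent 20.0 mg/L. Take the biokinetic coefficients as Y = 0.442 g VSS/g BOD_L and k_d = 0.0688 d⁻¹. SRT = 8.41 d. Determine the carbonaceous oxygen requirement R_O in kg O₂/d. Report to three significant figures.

The observed yield is Y_obs = Y/(1 + k_d·θ_c) = 0.442 / (1 + 0.0688 × 8.41) = 0.442 / 1.579 = 0.2800 g VSS per g BOD_L removed.
ΔS = 1160 − 20.0 = 1140 mg/L, so the substrate removal rate is 0.632 × 1140/1000 = 0.7205 kg BOD_L/d.
P_X = Y_obs·Q·(S₀ − S) = 0.2800 × 0.7205 = 0.2017 kg VSS/d.
R_O = Q·ΔS − 1.42 P_X = 0.7205 − 0.2865 = 0.4340 kg O₂/d.

R_O ≈ 0.434 kg O₂/d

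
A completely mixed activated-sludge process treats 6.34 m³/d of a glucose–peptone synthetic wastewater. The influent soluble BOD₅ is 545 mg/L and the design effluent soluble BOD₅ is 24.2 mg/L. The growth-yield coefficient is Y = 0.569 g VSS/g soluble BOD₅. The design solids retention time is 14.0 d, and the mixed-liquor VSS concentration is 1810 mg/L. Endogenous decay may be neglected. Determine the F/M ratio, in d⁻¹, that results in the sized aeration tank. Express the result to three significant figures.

F/M ≈ 0.131 d⁻¹

With k_d = 0 the design equation reduces to V = Y Q (S₀−S) θ_c / X = 0.569 × 6.34 × (545 − 24.2) × 14.0 / 1810 = 14.53 m³.
Food-to-microorganism ratio F/M = Q S₀ / (V X) = 6.34 × 545 / (14.53 × 1810) = 0.1314 d⁻¹.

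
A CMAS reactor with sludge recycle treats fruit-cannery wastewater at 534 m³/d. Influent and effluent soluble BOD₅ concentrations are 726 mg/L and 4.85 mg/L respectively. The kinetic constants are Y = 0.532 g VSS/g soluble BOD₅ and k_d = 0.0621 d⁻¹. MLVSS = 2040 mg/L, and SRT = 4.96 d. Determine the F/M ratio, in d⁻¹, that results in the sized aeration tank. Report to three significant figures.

F/M ≈ 0.499 d⁻¹

Rearranging the biomass balance for a CMAS with decay, V = Y·Q·ΔS·θ_c / [X·(1+k_d θ_c)] = 0.532 × 534 × (726 − 4.85) × 4.96 / [2040 × (1 + 0.0621 × 4.96)] = 1.02×10^6 / 2668 = 380.8 m³.
Food-to-microorganism ratio F/M = Q S₀ / (V X) = 534 × 726 / (380.8 × 2040) = 0.4990 d⁻¹.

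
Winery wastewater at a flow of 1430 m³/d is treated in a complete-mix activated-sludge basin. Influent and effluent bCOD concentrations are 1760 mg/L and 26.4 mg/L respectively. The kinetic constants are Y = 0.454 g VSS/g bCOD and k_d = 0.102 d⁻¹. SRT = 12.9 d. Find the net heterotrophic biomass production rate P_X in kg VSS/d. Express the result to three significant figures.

Y_obs = Y / (1 + k_d θ_c) = 0.454 / (1 + 0.102 × 12.9) = 0.454 / 2.316 = 0.1960.
Mass of bCOD removed per day: Q(S₀ − S) = 1430 × 1734 g/m³ = 2479 kg/d.
P_X = Y_obs · Q(S₀ − S) = 0.1960 × 2479 = 486.0 kg VSS/d.

P_X ≈ 486 kg VSS/d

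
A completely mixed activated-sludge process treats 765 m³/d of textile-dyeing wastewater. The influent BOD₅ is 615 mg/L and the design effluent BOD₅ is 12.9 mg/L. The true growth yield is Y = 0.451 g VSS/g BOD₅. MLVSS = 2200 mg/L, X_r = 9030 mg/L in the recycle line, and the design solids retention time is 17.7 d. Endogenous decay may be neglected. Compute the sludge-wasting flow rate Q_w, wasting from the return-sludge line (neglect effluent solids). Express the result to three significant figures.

Q_w ≈ 23.0 m³/d

V·X = Y·Q·ΔS·θ_c gives V = 0.451 × 765 × (615 − 12.9) × 17.7 / 2200 = 1671 m³.
θ_c = V·X/(Q_w·X_r) when wasting from the recycle, so Q_w = V·X/(θ_c·X_r) = 1671 × 2200 / (17.7 × 9030) = 23.00 m³/d.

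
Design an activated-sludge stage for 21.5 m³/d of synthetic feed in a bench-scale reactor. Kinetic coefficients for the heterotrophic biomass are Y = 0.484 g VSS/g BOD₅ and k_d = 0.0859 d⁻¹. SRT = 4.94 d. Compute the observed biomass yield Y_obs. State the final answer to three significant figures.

Y_obs ≈ 0.340 g VSS/g BOD₅

Observed yield with endogenous decay: Y_obs = Y / (1 + k_d·θ_c) = 0.484 / (1 + 0.0859 × 4.94) = 0.484 / 1.424 = 0.3398 g VSS/g BOD₅.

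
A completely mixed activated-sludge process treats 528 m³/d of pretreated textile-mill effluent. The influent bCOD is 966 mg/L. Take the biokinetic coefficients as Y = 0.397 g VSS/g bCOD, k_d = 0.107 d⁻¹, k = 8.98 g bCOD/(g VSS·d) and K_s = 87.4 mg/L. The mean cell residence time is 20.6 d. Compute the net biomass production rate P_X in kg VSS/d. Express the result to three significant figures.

P_X ≈ 62.9 kg VSS/d

From the Monod/SRT balance for a CMAS, S = K_s·(1+k_d θ_c)/[θ_c·(Y k − k_d) − 1] = 87.4 × (1 + 0.107 × 20.6) / [20.6 × (0.397 × 8.98 − 0.107) − 1] = 280.0 / 70.24 = 3.987 mg/L.
Correct the yield for decay: Y_obs = Y/(1 + k_d θ_c) = 0.397 / (1 + 0.107 × 20.6) = 0.397 / 3.204 = 0.1239.
Substrate removed = Q·(S₀ − S) = 528 m³/d × (966 − 3.99) g/m³ = 5.08×10^5 g/d = 507.9 kg/d.
So the net sludge growth is P_X = 0.1239 × 507.9 = 62.93 kg VSS/d.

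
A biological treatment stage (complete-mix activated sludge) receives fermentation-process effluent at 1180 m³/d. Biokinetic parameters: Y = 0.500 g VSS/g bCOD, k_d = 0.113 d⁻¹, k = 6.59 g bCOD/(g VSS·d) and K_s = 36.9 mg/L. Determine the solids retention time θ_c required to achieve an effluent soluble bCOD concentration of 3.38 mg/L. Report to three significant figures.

At the target effluent, Y k S/(K_s+S) = 0.500×6.59×3.38/40.28 = 0.2765 d⁻¹.
1/θ_c = 0.2765 − 0.113 = 0.1635 d⁻¹, so θ_c = 6.117 d.

θ_c ≈ 6.12 d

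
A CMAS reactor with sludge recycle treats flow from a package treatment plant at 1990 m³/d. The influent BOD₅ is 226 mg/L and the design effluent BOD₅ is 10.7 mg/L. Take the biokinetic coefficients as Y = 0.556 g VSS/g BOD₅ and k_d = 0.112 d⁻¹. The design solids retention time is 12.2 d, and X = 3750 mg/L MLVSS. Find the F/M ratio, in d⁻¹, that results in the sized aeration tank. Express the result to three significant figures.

From the SRT design equation V = Y Q (S₀−S) θ_c / [X (1 + k_d θ_c)] = 0.556 × 1990 × (226 − 10.7) × 12.2 / [3750 × (1 + 0.112 × 12.2)] = 2.91×10^6 / 8874 = 327.5 m³.
F/M = applied load / biomass = Q·S₀/(V·X) = 1990 × 226 / (327.5 × 3750) = 0.3662 d⁻¹.

F/M ≈ 0.366 d⁻¹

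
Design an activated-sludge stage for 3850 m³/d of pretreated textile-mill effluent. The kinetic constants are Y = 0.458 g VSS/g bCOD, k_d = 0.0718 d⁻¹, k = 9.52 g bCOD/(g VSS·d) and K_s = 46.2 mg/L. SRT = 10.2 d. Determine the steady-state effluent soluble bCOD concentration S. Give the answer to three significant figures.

From the Monod/SRT balance for a CMAS, S = K_s·(1+k_d θ_c)/[θ_c·(Y k − k_d) − 1] = 46.2 × (1 + 0.0718 × 10.2) / [10.2 × (0.458 × 9.52 − 0.0718) − 1] = 80.04 / 42.74 = 1.873 mg/L.

S ≈ 1.87 mg/L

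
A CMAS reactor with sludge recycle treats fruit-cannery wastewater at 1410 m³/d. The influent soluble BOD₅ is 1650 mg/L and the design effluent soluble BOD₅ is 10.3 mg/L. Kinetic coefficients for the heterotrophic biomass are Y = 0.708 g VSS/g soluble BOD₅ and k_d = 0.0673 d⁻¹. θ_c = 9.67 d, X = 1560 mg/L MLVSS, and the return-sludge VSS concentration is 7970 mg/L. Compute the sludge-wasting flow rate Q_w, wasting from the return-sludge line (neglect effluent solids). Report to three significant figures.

Rearranging the biomass balance for a CMAS with decay, V = Y·Q·ΔS·θ_c / [X·(1+k_d θ_c)] = 0.708 × 1410 × (1650 − 10.3) × 9.67 / [1560 × (1 + 0.0673 × 9.67)] = 1.58×10^7 / 2575 = 6146 m³.
Q_w = (V·X)/(θ_c X_r) = 6146 × 1560 / (9.67 × 7970) = 124.4 m³/d.

Q_w ≈ 124 m³/d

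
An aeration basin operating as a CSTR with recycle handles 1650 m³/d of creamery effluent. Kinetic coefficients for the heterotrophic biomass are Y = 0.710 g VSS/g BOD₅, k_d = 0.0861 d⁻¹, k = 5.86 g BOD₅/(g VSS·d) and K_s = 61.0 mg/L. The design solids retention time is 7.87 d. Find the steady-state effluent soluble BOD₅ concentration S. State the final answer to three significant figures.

S ≈ 3.29 mg/L

From the Monod/SRT balance for a CMAS, S = K_s·(1+k_d θ_c)/[θ_c·(Y k − k_d) − 1] = 61.0 × (1 + 0.0861 × 7.87) / [7.87 × (0.710 × 5.86 − 0.0861) − 1] = 102.3 / 31.07 = 3.294 mg/L.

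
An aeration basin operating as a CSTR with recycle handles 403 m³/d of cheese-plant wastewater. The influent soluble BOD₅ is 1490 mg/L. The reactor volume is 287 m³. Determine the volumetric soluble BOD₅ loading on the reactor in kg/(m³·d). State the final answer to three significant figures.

L_v = Q S₀ / V = 403 × 1490 × 10⁻³ / 287.0 = 2.092 kg/(m³·d).

L_v ≈ 2.09 kg soluble BOD₅/(m³·d)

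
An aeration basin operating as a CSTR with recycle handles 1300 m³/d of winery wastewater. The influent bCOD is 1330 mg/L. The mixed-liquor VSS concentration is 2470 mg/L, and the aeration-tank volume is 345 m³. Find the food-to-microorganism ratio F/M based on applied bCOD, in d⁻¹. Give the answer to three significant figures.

F/M ≈ 2.03 d⁻¹

F/M = Q·S₀ / (V·X) = 1300 × 1330 / (345.0 × 2470) = 2.029 g bCOD·(g VSS·d)⁻¹.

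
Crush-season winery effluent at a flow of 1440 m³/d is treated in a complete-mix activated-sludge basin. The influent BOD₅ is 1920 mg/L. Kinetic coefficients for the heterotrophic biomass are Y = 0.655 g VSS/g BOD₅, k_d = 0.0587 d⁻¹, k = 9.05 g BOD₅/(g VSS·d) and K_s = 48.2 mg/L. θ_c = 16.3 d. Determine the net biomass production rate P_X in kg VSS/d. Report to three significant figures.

P_X ≈ 925 kg VSS/d

Effluent substrate depends only on kinetics and SRT: S = K_s(1 + k_d θ_c) / [θ_c(Yk − k_d) − 1] = 48.2 × (1 + 0.0587 × 16.3) / [16.3 × (0.655 × 9.05 − 0.0587) − 1] = 94.32 / 94.67 = 0.9963 mg/L.
Correct the yield for decay: Y_obs = Y/(1 + k_d θ_c) = 0.655 / (1 + 0.0587 × 16.3) = 0.655 / 1.957 = 0.3347.
Mass of BOD₅ removed per day: Q(S₀ − S) = 1440 × 1919 g/m³ = 2763 kg/d.
Biomass produced: P_X = Y_obs·Q·ΔS = 0.3347 × 2763 ≈ 925.0 kg VSS/d.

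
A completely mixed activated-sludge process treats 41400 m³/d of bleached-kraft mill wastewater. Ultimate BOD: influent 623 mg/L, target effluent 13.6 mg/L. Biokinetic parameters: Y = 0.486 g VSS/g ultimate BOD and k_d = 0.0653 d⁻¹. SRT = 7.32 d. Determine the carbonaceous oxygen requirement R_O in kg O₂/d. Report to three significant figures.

The observed yield is Y_obs = Y/(1 + k_d·θ_c) = 0.486 / (1 + 0.0653 × 7.32) = 0.486 / 1.478 = 0.3288 g VSS per g ultimate BOD removed.
Q·(S₀ − S) = 41400 × (623 − 13.6) × 10⁻³ = 25229 kg/d removed.
Biomass synthesised: P_X = Y_obs × 25229 = 8296 kg VSS/d.
R_O = Q·ΔS − 1.42 P_X = 25229 − 11780 = 13449 kg O₂/d.

R_O ≈ 13400 kg O₂/d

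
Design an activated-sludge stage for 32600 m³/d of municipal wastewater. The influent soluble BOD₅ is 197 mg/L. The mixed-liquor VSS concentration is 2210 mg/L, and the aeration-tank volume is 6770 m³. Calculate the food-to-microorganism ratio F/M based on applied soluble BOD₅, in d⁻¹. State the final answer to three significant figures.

F/M ≈ 0.429 d⁻¹

Food-to-microorganism ratio F/M = Q S₀ / (V X) = 32600 × 197 / (6770 × 2210) = 0.4292 d⁻¹.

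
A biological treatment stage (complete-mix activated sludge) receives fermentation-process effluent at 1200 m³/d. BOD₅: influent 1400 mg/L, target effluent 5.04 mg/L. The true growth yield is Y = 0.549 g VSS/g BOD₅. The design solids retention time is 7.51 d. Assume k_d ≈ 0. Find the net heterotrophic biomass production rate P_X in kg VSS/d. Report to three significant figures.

With endogenous decay neglected, the observed yield equals the true yield: Y_obs = Y = 0.549 g VSS/g BOD₅.
Mass of BOD₅ removed per day: Q(S₀ − S) = 1200 × 1395 g/m³ = 1674 kg/d.
P_X = Y_obs · Q(S₀ − S) = 0.5490 × 1674 = 919.0 kg VSS/d.

P_X ≈ 919 kg VSS/d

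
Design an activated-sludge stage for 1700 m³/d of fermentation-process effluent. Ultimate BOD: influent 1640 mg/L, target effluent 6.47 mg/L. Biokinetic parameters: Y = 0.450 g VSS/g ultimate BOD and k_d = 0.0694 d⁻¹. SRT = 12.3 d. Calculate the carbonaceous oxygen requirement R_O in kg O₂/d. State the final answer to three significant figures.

Observed yield with endogenous decay: Y_obs = Y / (1 + k_d·θ_c) = 0.450 / (1 + 0.0694 × 12.3) = 0.450 / 1.854 = 0.2428 g VSS/g ultimate BOD.
Q·(S₀ − S) = 1700 × (1640 − 6.47) × 10⁻³ = 2777 kg/d removed.
Biomass synthesised: P_X = Y_obs × 2777 = 674.2 kg VSS/d.
R_O = Q·(S₀ − S) − 1.42·P_X = 2777 − 1.42 × 674.2 = 1820 kg O₂/d.

R_O ≈ 1820 kg O₂/d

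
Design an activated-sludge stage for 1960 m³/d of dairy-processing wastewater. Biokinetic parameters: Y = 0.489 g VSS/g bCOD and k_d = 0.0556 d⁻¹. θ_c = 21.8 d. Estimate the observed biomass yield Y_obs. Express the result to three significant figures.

Correct the yield for decay: Y_obs = Y/(1 + k_d θ_c) = 0.489 / (1 + 0.0556 × 21.8) = 0.489 / 2.212 = 0.2211.

Y_obs ≈ 0.221 g VSS/g bCOD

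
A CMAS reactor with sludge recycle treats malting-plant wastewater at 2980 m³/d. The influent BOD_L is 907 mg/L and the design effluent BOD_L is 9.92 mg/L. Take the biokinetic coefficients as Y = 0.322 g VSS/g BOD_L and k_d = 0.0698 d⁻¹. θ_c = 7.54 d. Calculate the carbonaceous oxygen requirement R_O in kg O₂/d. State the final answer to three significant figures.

Y_obs = Y / (1 + k_d θ_c) = 0.322 / (1 + 0.0698 × 7.54) = 0.322 / 1.526 = 0.2110.
Mass of BOD_L removed per day: Q(S₀ − S) = 2980 × 897.1 g/m³ = 2673 kg/d.
Net sludge production P_X = 0.2110 × 2673 = 564.0 kg VSS/d.
R_O = Q·ΔS − 1.42 P_X = 2673 − 800.9 = 1872 kg O₂/d.

R_O ≈ 1870 kg O₂/d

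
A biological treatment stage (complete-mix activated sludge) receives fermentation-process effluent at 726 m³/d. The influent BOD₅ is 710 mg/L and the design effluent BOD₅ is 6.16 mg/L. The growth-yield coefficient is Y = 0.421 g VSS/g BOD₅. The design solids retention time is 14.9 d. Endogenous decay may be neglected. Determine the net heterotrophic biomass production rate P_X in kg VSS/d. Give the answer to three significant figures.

P_X ≈ 215 kg VSS/d

No decay correction is needed, so Y_obs = Y = 0.421.
Substrate removed = Q·(S₀ − S) = 726 m³/d × (710 − 6.16) g/m³ = 5.11×10^5 g/d = 511.0 kg/d.
Biomass produced: P_X = Y_obs·Q·ΔS = 0.4210 × 511.0 ≈ 215.1 kg VSS/d.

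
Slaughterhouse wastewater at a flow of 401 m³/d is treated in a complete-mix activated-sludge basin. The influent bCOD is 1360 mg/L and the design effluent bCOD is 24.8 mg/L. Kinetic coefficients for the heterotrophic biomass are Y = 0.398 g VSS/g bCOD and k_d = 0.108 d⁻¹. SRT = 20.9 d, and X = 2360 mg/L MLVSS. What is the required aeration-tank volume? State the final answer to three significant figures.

Steady-state biomass mass balance: V·X·(1 + k_d·θ_c) = Y·Q·(S₀ − S)·θ_c, so V = 0.398 × 401 × (1360 − 24.8) × 20.9 / [2360 × (1 + 0.108 × 20.9)] = 4.45×10^6 / 7687 = 579.4 m³.

V ≈ 579 m³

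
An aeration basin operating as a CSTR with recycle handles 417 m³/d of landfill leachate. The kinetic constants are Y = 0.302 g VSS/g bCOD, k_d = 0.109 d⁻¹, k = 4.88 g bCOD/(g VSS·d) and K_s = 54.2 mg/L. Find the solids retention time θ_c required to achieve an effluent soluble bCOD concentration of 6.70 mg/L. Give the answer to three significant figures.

At the target effluent, Y k S/(K_s+S) = 0.302×4.88×6.70/60.90 = 0.1621 d⁻¹.
Then 1/θ_c = μ − k_d = 0.1621 − 0.109 = 0.05314 d⁻¹, giving θ_c = 18.82 d.

θ_c ≈ 18.8 d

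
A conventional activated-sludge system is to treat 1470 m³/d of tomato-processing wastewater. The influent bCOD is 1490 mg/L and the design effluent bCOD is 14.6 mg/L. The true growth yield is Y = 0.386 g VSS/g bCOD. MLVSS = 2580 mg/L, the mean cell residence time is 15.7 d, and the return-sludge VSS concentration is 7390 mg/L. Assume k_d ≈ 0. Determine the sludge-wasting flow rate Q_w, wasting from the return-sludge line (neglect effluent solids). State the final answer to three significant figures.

V·X = Y·Q·ΔS·θ_c gives V = 0.386 × 1470 × (1490 − 14.6) × 15.7 / 2580 = 5094 m³.
Q_w = (V·X)/(θ_c X_r) = 5094 × 2580 / (15.7 × 7390) = 113.3 m³/d.

Q_w ≈ 113 m³/d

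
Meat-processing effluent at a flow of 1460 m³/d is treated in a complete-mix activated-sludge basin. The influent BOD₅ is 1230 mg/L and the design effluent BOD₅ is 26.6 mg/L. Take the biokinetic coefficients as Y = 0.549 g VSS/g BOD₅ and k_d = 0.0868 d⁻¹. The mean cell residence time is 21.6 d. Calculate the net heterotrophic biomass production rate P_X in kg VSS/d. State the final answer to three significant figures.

Y_obs = Y / (1 + k_d θ_c) = 0.549 / (1 + 0.0868 × 21.6) = 0.549 / 2.875 = 0.1910.
Mass of BOD₅ removed per day: Q(S₀ − S) = 1460 × 1203 g/m³ = 1757 kg/d.
P_X = Y_obs · Q(S₀ − S) = 0.1910 × 1757 = 335.5 kg VSS/d.

P_X ≈ 336 kg VSS/d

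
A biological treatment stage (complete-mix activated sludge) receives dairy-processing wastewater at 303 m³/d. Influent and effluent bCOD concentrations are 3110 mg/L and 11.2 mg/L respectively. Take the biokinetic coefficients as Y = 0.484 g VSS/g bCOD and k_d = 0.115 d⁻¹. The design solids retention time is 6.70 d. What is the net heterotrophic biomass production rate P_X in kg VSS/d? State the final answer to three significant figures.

P_X ≈ 257 kg VSS/d

The observed yield is Y_obs = Y/(1 + k_d·θ_c) = 0.484 / (1 + 0.115 × 6.70) = 0.484 / 1.771 = 0.2734 g VSS per g bCOD removed.
Mass of bCOD removed per day: Q(S₀ − S) = 303 × 3099 g/m³ = 938.9 kg/d.
Biomass produced: P_X = Y_obs·Q·ΔS = 0.2734 × 938.9 ≈ 256.7 kg VSS/d.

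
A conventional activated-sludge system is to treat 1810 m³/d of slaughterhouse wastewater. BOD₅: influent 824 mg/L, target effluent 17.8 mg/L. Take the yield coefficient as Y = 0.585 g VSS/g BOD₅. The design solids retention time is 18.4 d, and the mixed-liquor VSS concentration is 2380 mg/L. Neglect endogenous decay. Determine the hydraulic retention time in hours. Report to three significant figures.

V·X = Y·Q·ΔS·θ_c gives V = 0.585 × 1810 × (824 − 17.8) × 18.4 / 2380 = 6600 m³.
Hydraulic retention time τ = V/Q = 6600 / 1810 = 3.646 d = 87.51 h.

τ ≈ 87.5 h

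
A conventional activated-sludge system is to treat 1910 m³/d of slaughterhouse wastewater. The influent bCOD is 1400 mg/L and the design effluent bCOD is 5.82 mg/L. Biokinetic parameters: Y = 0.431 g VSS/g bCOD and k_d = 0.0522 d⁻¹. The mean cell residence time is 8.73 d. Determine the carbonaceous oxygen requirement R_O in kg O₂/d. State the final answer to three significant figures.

Observed yield with endogenous decay: Y_obs = Y / (1 + k_d·θ_c) = 0.431 / (1 + 0.0522 × 8.73) = 0.431 / 1.456 = 0.2961 g VSS/g bCOD.
Substrate removed = Q·(S₀ − S) = 1910 m³/d × (1400 − 5.82) g/m³ = 2.66×10^6 g/d = 2663 kg/d.
Biomass synthesised: P_X = Y_obs × 2663 = 788.4 kg VSS/d.
R_O = Q·ΔS − 1.42 P_X = 2663 − 1120 = 1543 kg O₂/d.

R_O ≈ 1540 kg O₂/d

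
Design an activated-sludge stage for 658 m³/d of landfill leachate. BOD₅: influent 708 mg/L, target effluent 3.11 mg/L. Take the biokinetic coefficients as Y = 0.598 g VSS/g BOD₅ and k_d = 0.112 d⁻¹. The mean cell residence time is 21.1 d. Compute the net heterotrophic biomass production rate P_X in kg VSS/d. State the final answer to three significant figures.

Observed yield with endogenous decay: Y_obs = Y / (1 + k_d·θ_c) = 0.598 / (1 + 0.112 × 21.1) = 0.598 / 3.363 = 0.1778 g VSS/g BOD₅.
ΔS = 708 − 3.11 = 704.9 mg/L, so the substrate removal rate is 658 × 704.9/1000 = 463.8 kg BOD₅/d.
So the net sludge growth is P_X = 0.1778 × 463.8 = 82.47 kg VSS/d.

P_X ≈ 82.5 kg VSS/d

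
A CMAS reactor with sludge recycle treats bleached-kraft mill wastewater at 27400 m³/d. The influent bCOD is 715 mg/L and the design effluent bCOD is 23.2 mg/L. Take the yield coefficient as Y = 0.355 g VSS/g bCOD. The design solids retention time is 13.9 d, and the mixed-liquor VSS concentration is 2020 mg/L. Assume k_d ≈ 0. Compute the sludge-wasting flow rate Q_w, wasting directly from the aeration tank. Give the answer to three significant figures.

With k_d = 0 the design equation reduces to V = Y Q (S₀−S) θ_c / X = 0.355 × 27400 × (715 − 23.2) × 13.9 / 2020 = 46304 m³.
With mixed-liquor wasting, θ_c = V/Q_w, so Q_w = V/θ_c = 46304/13.9 = 3331 m³/d.

Q_w ≈ 3330 m³/d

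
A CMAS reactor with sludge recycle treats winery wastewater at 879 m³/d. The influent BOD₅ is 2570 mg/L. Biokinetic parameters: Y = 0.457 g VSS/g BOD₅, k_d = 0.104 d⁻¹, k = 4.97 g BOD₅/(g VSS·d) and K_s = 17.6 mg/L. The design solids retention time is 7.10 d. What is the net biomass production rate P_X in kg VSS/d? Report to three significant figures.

P_X ≈ 593 kg VSS/d

For a completely mixed reactor with recycle the Lawrence–McCarty relation gives S = K_s·(1 + k_d·θ_c) / [θ_c·(Y·k − k_d) − 1] = 17.6 × (1 + 0.104 × 7.10) / [7.10 × (0.457 × 4.97 − 0.104) − 1] = 30.60 / 14.39 = 2.127 mg/L.
The observed yield is Y_obs = Y/(1 + k_d·θ_c) = 0.457 / (1 + 0.104 × 7.10) = 0.457 / 1.738 = 0.2629 g VSS per g BOD₅ removed.
Mass of BOD₅ removed per day: Q(S₀ − S) = 879 × 2568 g/m³ = 2257 kg/d.
Net biomass production P_X = Y_obs × Q·(S₀ − S) = 0.2629 × 2257 = 593.4 kg VSS/d.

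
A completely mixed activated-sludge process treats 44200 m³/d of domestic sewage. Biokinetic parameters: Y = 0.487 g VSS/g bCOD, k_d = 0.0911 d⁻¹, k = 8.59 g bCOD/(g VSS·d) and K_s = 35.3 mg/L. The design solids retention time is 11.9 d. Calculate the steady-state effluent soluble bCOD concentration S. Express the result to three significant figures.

S ≈ 1.54 mg/L

For a completely mixed reactor with recycle the Lawrence–McCarty relation gives S = K_s·(1 + k_d·θ_c) / [θ_c·(Y·k − k_d) − 1] = 35.3 × (1 + 0.0911 × 11.9) / [11.9 × (0.487 × 8.59 − 0.0911) − 1] = 73.57 / 47.70 = 1.542 mg/L.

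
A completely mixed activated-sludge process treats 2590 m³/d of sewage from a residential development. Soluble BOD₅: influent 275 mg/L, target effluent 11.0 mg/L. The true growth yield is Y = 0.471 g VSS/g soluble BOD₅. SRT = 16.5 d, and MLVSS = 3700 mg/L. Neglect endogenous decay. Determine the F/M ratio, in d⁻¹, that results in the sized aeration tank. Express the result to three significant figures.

V·X = Y·Q·ΔS·θ_c gives V = 0.471 × 2590 × (275 − 11.0) × 16.5 / 3700 = 1436 m³.
Food-to-microorganism ratio F/M = Q S₀ / (V X) = 2590 × 275 / (1436 × 3700) = 0.1340 d⁻¹.

F/M ≈ 0.134 d⁻¹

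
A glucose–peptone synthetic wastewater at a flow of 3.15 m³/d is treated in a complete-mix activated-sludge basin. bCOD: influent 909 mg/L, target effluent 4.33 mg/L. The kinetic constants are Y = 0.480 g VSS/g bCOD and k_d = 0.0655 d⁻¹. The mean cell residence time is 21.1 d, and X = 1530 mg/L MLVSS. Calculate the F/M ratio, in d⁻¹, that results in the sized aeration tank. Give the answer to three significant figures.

F/M ≈ 0.236 d⁻¹

Steady-state biomass mass balance: V·X·(1 + k_d·θ_c) = Y·Q·(S₀ − S)·θ_c, so V = 0.480 × 3.15 × (909 − 4.33) × 21.1 / [1530 × (1 + 0.0655 × 21.1)] = 2.89×10^4 / 3645 = 7.919 m³.
Food-to-microorganism ratio F/M = Q S₀ / (V X) = 3.15 × 909 / (7.919 × 1530) = 0.2363 d⁻¹.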